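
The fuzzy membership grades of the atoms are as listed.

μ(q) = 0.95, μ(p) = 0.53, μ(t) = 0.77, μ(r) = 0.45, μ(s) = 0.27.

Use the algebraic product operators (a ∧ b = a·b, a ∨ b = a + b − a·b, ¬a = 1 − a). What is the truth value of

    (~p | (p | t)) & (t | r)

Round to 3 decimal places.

0.823

~p = 1 − 0.5300 = 0.4700
p | t = a + b − a·b on (0.5300, 0.7700) = 0.8919
~p | (p | t) = a + b − a·b on (0.4700, 0.8919) = 0.9427
t | r = a + b − a·b on (0.7700, 0.4500) = 0.8735
(~p | (p | t)) & (t | r) = a·b on (0.9427, 0.8735) = 0.8235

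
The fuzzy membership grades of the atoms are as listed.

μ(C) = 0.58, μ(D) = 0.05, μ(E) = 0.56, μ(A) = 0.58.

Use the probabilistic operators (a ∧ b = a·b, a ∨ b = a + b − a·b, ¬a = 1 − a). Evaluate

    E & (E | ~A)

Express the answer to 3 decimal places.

0.417

~A = 1 − 0.5800 = 0.4200
E | ~A = a + b − a·b on (0.5600, 0.4200) = 0.7448
E & (E | ~A) = a·b on (0.5600, 0.7448) = 0.4171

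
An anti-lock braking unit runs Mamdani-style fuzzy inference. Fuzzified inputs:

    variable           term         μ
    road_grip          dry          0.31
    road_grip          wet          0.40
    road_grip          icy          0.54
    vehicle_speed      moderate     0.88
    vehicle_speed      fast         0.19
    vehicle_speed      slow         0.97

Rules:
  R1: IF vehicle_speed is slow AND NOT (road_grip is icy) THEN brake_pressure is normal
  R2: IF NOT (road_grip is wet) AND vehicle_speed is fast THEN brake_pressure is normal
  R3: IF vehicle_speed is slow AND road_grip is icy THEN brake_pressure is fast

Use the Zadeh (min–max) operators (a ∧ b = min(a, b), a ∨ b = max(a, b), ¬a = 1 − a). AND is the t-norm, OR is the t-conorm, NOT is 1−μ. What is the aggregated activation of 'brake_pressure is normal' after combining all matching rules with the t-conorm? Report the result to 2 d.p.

0.46

R1: slow=0.97, ¬icy=1−0.54=0.46; AND[min(a, b)] → w = 0.46
R2: ¬wet=1−0.40=0.60, fast=0.19; AND[min(a, b)] → w = 0.19
R3: slow=0.97, icy=0.54; AND[min(a, b)] → w = 0.54
Rules with consequent 'normal': {R1, R2} → strengths 0.46, 0.19
Aggregate via t-conorm [max(a, b)]: 0.46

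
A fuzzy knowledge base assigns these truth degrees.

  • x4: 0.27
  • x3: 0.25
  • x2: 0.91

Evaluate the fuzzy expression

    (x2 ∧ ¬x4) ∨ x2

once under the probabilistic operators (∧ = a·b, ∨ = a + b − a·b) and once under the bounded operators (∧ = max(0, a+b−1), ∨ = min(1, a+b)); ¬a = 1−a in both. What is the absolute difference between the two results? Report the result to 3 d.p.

0.030

Under probabilistic:
  ¬x4 = 1 − 0.2700 = 0.7300
  x2 ∧ ¬x4 = a·b on (0.9100, 0.7300) = 0.6643
  (x2 ∧ ¬x4) ∨ x2 = a + b − a·b on (0.6643, 0.9100) = 0.9698
  → value = 0.9698
Under bounded:
  ¬x4 = 1 − 0.27 = 0.73
  x2 ∧ ¬x4 = max(0, a+b−1) on (0.91, 0.73) = 0.64
  (x2 ∧ ¬x4) ∨ x2 = min(1, a+b) on (0.64, 0.91) = 1.00
  → value = 1.0000
|0.9698 − 1.0000| = 0.030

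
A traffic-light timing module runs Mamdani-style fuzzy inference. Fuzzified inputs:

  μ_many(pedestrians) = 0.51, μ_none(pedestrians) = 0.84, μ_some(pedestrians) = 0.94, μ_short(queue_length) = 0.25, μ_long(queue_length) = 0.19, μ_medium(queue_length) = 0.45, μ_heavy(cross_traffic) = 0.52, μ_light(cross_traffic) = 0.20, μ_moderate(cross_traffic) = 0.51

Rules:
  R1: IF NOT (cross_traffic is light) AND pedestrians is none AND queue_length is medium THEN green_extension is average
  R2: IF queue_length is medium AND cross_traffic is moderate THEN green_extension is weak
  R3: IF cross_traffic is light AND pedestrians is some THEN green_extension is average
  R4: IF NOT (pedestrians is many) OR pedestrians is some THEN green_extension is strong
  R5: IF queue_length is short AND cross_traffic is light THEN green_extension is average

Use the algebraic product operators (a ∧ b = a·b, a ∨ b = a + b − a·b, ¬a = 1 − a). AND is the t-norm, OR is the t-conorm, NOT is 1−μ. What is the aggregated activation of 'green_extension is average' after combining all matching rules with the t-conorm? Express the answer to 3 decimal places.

R1: ¬light=1−0.20=0.80, none=0.84, medium=0.45; AND[a·b] → w = 0.3024
R2: medium=0.45, moderate=0.51; AND[a·b] → w = 0.2295
R3: light=0.20, some=0.94; AND[a·b] → w = 0.1880
R4: ¬many=1−0.51=0.49, some=0.94; OR[a + b − a·b] → w = 0.9694
R5: short=0.25, light=0.20; AND[a·b] → w = 0.0500
Rules with consequent 'average': {R1, R3, R5} → strengths 0.3024, 0.1880, 0.0500
Aggregate via t-conorm [a + b − a·b]: 0.4619

0.462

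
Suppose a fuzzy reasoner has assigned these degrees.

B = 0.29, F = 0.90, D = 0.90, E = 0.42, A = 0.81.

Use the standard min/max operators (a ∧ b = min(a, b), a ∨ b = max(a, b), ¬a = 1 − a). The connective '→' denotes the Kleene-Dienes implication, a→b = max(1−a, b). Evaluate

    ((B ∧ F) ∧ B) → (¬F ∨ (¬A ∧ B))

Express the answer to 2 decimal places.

B ∧ F = min(a, b) on (0.29, 0.90) = 0.29
(B ∧ F) ∧ B = min(a, b) on (0.29, 0.29) = 0.29
¬F = 1 − 0.90 = 0.10
¬A = 1 − 0.81 = 0.19
¬A ∧ B = min(a, b) on (0.19, 0.29) = 0.19
¬F ∨ (¬A ∧ B) = max(a, b) on (0.10, 0.19) = 0.19
((B ∧ F) ∧ B) → (¬F ∨ (¬A ∧ B))  [Kleene-Dienes: max(1−a, b)] with a=0.29, b=0.19 → 0.71

0.71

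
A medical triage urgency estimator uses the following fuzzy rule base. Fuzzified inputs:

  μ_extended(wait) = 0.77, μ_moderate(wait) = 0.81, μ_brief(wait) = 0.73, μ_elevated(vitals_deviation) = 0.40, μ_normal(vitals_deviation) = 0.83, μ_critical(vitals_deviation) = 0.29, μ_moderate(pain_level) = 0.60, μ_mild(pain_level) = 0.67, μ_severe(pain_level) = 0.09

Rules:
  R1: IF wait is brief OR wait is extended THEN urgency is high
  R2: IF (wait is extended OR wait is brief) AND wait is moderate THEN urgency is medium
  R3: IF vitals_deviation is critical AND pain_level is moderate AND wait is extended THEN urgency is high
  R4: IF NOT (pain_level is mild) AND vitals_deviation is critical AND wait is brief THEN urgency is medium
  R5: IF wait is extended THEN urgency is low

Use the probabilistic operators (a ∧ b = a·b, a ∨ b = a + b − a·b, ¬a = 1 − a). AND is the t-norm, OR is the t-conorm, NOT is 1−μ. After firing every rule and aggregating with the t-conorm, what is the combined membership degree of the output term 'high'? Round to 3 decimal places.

R1: brief=0.73, extended=0.77; OR[a + b − a·b] → w = 0.9379
R2: (extended=0.77 OR brief=0.73) = 0.9379; AND[a·b] with moderate=0.81 → w = 0.7597
R3: critical=0.29, moderate=0.60, extended=0.77; AND[a·b] → w = 0.1340
R4: ¬mild=1−0.67=0.33, critical=0.29, brief=0.73; AND[a·b] → w = 0.0699
R5: extended=0.77 → w = 0.7700
Rules with consequent 'high': {R1, R3} → strengths 0.9379, 0.1340
Aggregate via t-conorm [a + b − a·b]: 0.9462

0.946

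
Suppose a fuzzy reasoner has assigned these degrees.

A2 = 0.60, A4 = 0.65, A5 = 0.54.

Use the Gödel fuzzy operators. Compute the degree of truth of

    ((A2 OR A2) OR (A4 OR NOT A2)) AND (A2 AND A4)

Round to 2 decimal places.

0.60

A2 OR A2 = max(a, b) on (0.60, 0.60) = 0.60
NOT A2 = 1 − 0.60 = 0.40
A4 OR NOT A2 = max(a, b) on (0.65, 0.40) = 0.65
(A2 OR A2) OR (A4 OR NOT A2) = max(a, b) on (0.60, 0.65) = 0.65
A2 AND A4 = min(a, b) on (0.60, 0.65) = 0.60
((A2 OR A2) OR (A4 OR NOT A2)) AND (A2 AND A4) = min(a, b) on (0.65, 0.60) = 0.60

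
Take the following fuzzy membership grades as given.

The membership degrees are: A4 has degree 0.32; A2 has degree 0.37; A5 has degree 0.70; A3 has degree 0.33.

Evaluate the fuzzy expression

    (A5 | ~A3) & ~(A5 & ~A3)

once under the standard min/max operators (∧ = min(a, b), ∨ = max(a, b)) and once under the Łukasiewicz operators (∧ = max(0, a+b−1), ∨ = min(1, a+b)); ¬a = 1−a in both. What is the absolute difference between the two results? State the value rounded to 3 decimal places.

Under standard min/max:
  ~A3 = 1 − 0.33 = 0.67
  A5 | ~A3 = max(a, b) on (0.70, 0.67) = 0.70
  ~A3 = 1 − 0.33 = 0.67
  A5 & ~A3 = min(a, b) on (0.70, 0.67) = 0.67
  ~(A5 & ~A3) = 1 − 0.67 = 0.33
  (A5 | ~A3) & ~(A5 & ~A3) = min(a, b) on (0.70, 0.33) = 0.33
  → value = 0.3300
Under Łukasiewicz:
  ~A3 = 1 − 0.33 = 0.67
  A5 | ~A3 = min(1, a+b) on (0.70, 0.67) = 1.00
  ~A3 = 1 − 0.33 = 0.67
  A5 & ~A3 = max(0, a+b−1) on (0.70, 0.67) = 0.37
  ~(A5 & ~A3) = 1 − 0.37 = 0.63
  (A5 | ~A3) & ~(A5 & ~A3) = max(0, a+b−1) on (1.00, 0.63) = 0.63
  → value = 0.6300
|0.3300 − 0.6300| = 0.300

0.300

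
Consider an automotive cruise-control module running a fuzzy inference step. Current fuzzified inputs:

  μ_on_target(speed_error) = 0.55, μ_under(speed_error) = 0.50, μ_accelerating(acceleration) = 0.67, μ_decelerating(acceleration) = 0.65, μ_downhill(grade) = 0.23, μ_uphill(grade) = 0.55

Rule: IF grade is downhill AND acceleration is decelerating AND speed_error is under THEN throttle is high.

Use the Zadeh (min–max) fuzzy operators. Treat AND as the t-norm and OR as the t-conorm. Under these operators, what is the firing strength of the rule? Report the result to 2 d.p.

0.23

firing strength: downhill=0.23, decelerating=0.65, under=0.50; AND[min(a, b)] → w = 0.23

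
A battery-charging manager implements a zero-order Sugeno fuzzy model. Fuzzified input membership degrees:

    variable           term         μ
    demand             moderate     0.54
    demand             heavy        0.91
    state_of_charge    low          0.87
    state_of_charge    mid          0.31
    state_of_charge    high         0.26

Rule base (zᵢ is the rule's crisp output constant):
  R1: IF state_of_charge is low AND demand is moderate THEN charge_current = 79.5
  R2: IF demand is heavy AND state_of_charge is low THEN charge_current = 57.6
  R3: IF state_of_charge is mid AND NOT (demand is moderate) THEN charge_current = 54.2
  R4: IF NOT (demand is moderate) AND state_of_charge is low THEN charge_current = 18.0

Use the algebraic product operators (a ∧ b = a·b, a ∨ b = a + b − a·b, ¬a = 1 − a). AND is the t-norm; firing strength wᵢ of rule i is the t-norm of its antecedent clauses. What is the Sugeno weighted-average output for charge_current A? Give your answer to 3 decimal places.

54.250

R1 (z=79.5): low=0.87, moderate=0.54; AND[a·b] → w = 0.4698
R2 (z=57.6): heavy=0.91, low=0.87; AND[a·b] → w = 0.7917
R3 (z=54.2): mid=0.31, ¬moderate=1−0.54=0.46; AND[a·b] → w = 0.1426
R4 (z=18.0): ¬moderate=1−0.54=0.46, low=0.87; AND[a·b] → w = 0.4002
Weighted average = (0.4698·79.5 + 0.7917·57.6 + 0.1426·54.2 + 0.4002·18.0) / (0.4698 + 0.7917 + 0.1426 + 0.4002)
  = 97.8835 / 1.8043 = 54.250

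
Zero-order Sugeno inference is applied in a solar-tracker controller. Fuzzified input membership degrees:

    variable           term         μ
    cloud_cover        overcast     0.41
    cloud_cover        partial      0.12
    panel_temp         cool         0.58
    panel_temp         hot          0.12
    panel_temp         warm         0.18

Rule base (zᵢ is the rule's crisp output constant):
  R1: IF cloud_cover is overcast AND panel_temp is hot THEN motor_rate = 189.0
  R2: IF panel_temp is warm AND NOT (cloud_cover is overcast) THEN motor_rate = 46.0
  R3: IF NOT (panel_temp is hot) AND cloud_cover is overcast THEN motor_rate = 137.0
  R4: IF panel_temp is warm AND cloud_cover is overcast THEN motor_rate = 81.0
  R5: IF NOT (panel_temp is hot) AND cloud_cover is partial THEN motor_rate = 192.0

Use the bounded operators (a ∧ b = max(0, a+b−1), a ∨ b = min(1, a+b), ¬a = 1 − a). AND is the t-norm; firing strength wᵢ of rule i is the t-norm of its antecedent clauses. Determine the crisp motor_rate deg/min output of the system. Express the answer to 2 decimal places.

137.00

R1 (z=189.0): overcast=0.41, hot=0.12; AND[max(0, a+b−1)] → w = 0.00
R2 (z=46.0): warm=0.18, ¬overcast=1−0.41=0.59; AND[max(0, a+b−1)] → w = 0.00
R3 (z=137.0): ¬hot=1−0.12=0.88, overcast=0.41; AND[max(0, a+b−1)] → w = 0.29
R4 (z=81.0): warm=0.18, overcast=0.41; AND[max(0, a+b−1)] → w = 0.00
R5 (z=192.0): ¬hot=1−0.12=0.88, partial=0.12; AND[max(0, a+b−1)] → w = 0.00
Weighted average = (0.00·189.0 + 0.00·46.0 + 0.29·137.0 + 0.00·81.0 + 0.00·192.0) / (0.00 + 0.00 + 0.29 + 0.00 + 0.00)
  = 39.7300 / 0.2900 = 137.00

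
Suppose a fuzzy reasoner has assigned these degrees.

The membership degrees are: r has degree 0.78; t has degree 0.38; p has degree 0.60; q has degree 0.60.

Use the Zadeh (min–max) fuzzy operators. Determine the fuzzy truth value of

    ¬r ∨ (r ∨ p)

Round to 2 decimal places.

0.78

¬r = 1 − 0.78 = 0.22
r ∨ p = max(a, b) on (0.78, 0.60) = 0.78
¬r ∨ (r ∨ p) = max(a, b) on (0.22, 0.78) = 0.78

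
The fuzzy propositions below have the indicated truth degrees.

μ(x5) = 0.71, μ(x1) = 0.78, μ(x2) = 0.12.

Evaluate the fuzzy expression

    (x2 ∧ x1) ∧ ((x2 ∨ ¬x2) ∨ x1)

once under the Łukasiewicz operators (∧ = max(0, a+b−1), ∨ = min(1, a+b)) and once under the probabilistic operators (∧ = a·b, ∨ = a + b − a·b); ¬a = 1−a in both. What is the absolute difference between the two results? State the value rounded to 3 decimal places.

0.091

Under Łukasiewicz:
  x2 ∧ x1 = max(0, a+b−1) on (0.12, 0.78) = 0.00
  ¬x2 = 1 − 0.12 = 0.88
  x2 ∨ ¬x2 = min(1, a+b) on (0.12, 0.88) = 1.00
  (x2 ∨ ¬x2) ∨ x1 = min(1, a+b) on (1.00, 0.78) = 1.00
  (x2 ∧ x1) ∧ ((x2 ∨ ¬x2) ∨ x1) = max(0, a+b−1) on (0.00, 1.00) = 0.00
  → value = 0.0000
Under probabilistic:
  x2 ∧ x1 = a·b on (0.1200, 0.7800) = 0.0936
  ¬x2 = 1 − 0.1200 = 0.8800
  x2 ∨ ¬x2 = a + b − a·b on (0.1200, 0.8800) = 0.8944
  (x2 ∨ ¬x2) ∨ x1 = a + b − a·b on (0.8944, 0.7800) = 0.9768
  (x2 ∧ x1) ∧ ((x2 ∨ ¬x2) ∨ x1) = a·b on (0.0936, 0.9768) = 0.0914
  → value = 0.0914
|0.0000 − 0.0914| = 0.091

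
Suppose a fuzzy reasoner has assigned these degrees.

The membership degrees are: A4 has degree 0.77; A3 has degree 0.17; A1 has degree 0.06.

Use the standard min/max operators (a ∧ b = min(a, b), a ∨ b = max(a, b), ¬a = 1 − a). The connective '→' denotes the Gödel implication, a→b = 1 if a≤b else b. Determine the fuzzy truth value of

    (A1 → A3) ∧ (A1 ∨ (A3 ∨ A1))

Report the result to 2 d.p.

A1 → A3  [Gödel: 1 if a≤b else b] with a=0.06, b=0.17 → 1.00
A3 ∨ A1 = max(a, b) on (0.17, 0.06) = 0.17
A1 ∨ (A3 ∨ A1) = max(a, b) on (0.06, 0.17) = 0.17
(A1 → A3) ∧ (A1 ∨ (A3 ∨ A1)) = min(a, b) on (1.00, 0.17) = 0.17

0.17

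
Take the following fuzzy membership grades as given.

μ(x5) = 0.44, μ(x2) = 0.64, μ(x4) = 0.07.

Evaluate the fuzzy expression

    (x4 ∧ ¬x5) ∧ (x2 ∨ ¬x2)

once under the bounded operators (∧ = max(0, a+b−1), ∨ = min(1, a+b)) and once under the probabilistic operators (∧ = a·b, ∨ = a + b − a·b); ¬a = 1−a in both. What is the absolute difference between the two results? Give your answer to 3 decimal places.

Under bounded:
  ¬x5 = 1 − 0.44 = 0.56
  x4 ∧ ¬x5 = max(0, a+b−1) on (0.07, 0.56) = 0.00
  ¬x2 = 1 − 0.64 = 0.36
  x2 ∨ ¬x2 = min(1, a+b) on (0.64, 0.36) = 1.00
  (x4 ∧ ¬x5) ∧ (x2 ∨ ¬x2) = max(0, a+b−1) on (0.00, 1.00) = 0.00
  → value = 0.0000
Under probabilistic:
  ¬x5 = 1 − 0.4400 = 0.5600
  x4 ∧ ¬x5 = a·b on (0.0700, 0.5600) = 0.0392
  ¬x2 = 1 − 0.6400 = 0.3600
  x2 ∨ ¬x2 = a + b − a·b on (0.6400, 0.3600) = 0.7696
  (x4 ∧ ¬x5) ∧ (x2 ∨ ¬x2) = a·b on (0.0392, 0.7696) = 0.0302
  → value = 0.0302
|0.0000 − 0.0302| = 0.030

0.030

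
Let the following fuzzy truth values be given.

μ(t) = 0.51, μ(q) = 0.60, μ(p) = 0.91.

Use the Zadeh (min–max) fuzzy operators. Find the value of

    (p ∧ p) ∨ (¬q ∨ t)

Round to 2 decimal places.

p ∧ p = min(a, b) on (0.91, 0.91) = 0.91
¬q = 1 − 0.60 = 0.40
¬q ∨ t = max(a, b) on (0.40, 0.51) = 0.51
(p ∧ p) ∨ (¬q ∨ t) = max(a, b) on (0.91, 0.51) = 0.91

0.91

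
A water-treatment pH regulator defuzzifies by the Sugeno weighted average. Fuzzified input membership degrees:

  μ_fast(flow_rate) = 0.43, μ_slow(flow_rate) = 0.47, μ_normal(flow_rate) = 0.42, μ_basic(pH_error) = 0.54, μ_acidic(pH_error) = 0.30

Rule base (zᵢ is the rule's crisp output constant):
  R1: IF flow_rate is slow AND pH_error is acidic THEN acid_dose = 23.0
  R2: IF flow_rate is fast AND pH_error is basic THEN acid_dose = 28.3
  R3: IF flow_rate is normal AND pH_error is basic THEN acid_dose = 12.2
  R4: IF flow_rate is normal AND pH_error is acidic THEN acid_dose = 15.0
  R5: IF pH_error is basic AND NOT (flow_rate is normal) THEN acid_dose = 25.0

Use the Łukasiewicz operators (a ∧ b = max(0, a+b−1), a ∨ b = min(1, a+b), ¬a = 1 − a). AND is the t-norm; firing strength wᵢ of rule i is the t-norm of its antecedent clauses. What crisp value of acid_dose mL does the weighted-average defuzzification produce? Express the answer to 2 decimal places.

R1 (z=23.0): slow=0.47, acidic=0.30; AND[max(0, a+b−1)] → w = 0.00
R2 (z=28.3): fast=0.43, basic=0.54; AND[max(0, a+b−1)] → w = 0.00
R3 (z=12.2): normal=0.42, basic=0.54; AND[max(0, a+b−1)] → w = 0.00
R4 (z=15.0): normal=0.42, acidic=0.30; AND[max(0, a+b−1)] → w = 0.00
R5 (z=25.0): basic=0.54, ¬normal=1−0.42=0.58; AND[max(0, a+b−1)] → w = 0.12
Weighted average = (0.00·23.0 + 0.00·28.3 + 0.00·12.2 + 0.00·15.0 + 0.12·25.0) / (0.00 + 0.00 + 0.00 + 0.00 + 0.12)
  = 3.0000 / 0.1200 = 25.00

25.00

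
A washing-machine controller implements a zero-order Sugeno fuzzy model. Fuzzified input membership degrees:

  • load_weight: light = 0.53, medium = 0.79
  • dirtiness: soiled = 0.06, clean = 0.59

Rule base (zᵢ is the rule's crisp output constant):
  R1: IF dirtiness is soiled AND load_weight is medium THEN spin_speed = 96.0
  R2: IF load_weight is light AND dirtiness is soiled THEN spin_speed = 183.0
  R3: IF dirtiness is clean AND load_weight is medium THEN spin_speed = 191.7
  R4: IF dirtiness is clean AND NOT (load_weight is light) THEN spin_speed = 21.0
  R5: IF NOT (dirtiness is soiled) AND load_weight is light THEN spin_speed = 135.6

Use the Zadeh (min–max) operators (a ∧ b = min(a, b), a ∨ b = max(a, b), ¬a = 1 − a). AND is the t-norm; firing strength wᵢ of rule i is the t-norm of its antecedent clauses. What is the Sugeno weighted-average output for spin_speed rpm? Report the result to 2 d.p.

R1 (z=96.0): soiled=0.06, medium=0.79; AND[min(a, b)] → w = 0.06
R2 (z=183.0): light=0.53, soiled=0.06; AND[min(a, b)] → w = 0.06
R3 (z=191.7): clean=0.59, medium=0.79; AND[min(a, b)] → w = 0.59
R4 (z=21.0): clean=0.59, ¬light=1−0.53=0.47; AND[min(a, b)] → w = 0.47
R5 (z=135.6): ¬soiled=1−0.06=0.94, light=0.53; AND[min(a, b)] → w = 0.53
Weighted average = (0.06·96.0 + 0.06·183.0 + 0.59·191.7 + 0.47·21.0 + 0.53·135.6) / (0.06 + 0.06 + 0.59 + 0.47 + 0.53)
  = 211.5810 / 1.7100 = 123.73

123.73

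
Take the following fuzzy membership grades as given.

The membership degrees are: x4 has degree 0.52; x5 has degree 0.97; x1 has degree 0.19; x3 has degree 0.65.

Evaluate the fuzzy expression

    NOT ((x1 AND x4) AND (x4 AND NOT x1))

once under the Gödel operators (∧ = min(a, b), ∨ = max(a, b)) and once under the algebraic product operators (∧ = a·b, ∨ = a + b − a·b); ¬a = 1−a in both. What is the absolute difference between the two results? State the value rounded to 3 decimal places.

0.148

Under Gödel:
  x1 AND x4 = min(a, b) on (0.19, 0.52) = 0.19
  NOT x1 = 1 − 0.19 = 0.81
  x4 AND NOT x1 = min(a, b) on (0.52, 0.81) = 0.52
  (x1 AND x4) AND (x4 AND NOT x1) = min(a, b) on (0.19, 0.52) = 0.19
  NOT ((x1 AND x4) AND (x4 AND NOT x1)) = 1 − 0.19 = 0.81
  → value = 0.8100
Under algebraic product:
  x1 AND x4 = a·b on (0.1900, 0.5200) = 0.0988
  NOT x1 = 1 − 0.1900 = 0.8100
  x4 AND NOT x1 = a·b on (0.5200, 0.8100) = 0.4212
  (x1 AND x4) AND (x4 AND NOT x1) = a·b on (0.0988, 0.4212) = 0.0416
  NOT ((x1 AND x4) AND (x4 AND NOT x1)) = 1 − 0.0416 = 0.9584
  → value = 0.9584
|0.8100 − 0.9584| = 0.148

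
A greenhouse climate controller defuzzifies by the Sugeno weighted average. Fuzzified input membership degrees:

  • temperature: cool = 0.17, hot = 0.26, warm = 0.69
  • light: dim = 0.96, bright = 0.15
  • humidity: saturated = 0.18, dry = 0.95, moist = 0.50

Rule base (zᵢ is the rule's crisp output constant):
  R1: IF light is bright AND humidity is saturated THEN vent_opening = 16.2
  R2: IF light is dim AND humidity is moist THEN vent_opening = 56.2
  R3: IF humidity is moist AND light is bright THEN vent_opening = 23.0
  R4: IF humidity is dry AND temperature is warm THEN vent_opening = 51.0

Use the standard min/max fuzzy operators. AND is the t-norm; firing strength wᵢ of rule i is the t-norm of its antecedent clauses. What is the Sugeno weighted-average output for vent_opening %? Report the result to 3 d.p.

46.423

R1 (z=16.2): bright=0.15, saturated=0.18; AND[min(a, b)] → w = 0.15
R2 (z=56.2): dim=0.96, moist=0.50; AND[min(a, b)] → w = 0.50
R3 (z=23.0): moist=0.50, bright=0.15; AND[min(a, b)] → w = 0.15
R4 (z=51.0): dry=0.95, warm=0.69; AND[min(a, b)] → w = 0.69
Weighted average = (0.15·16.2 + 0.50·56.2 + 0.15·23.0 + 0.69·51.0) / (0.15 + 0.50 + 0.15 + 0.69)
  = 69.1700 / 1.4900 = 46.423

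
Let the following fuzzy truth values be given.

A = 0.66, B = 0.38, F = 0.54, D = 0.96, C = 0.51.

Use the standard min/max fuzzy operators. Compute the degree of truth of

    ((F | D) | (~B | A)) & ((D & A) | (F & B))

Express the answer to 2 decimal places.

F | D = max(a, b) on (0.54, 0.96) = 0.96
~B = 1 − 0.38 = 0.62
~B | A = max(a, b) on (0.62, 0.66) = 0.66
(F | D) | (~B | A) = max(a, b) on (0.96, 0.66) = 0.96
D & A = min(a, b) on (0.96, 0.66) = 0.66
F & B = min(a, b) on (0.54, 0.38) = 0.38
(D & A) | (F & B) = max(a, b) on (0.66, 0.38) = 0.66
((F | D) | (~B | A)) & ((D & A) | (F & B)) = min(a, b) on (0.96, 0.66) = 0.66

0.66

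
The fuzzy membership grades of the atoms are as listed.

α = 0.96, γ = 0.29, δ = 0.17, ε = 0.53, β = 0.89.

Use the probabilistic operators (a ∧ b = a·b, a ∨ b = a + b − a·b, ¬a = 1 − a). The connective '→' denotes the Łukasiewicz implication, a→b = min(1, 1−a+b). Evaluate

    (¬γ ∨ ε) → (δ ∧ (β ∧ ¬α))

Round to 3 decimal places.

¬γ = 1 − 0.2900 = 0.7100
¬γ ∨ ε = a + b − a·b on (0.7100, 0.5300) = 0.8637
¬α = 1 − 0.9600 = 0.0400
β ∧ ¬α = a·b on (0.8900, 0.0400) = 0.0356
δ ∧ (β ∧ ¬α) = a·b on (0.1700, 0.0356) = 0.0061
(¬γ ∨ ε) → (δ ∧ (β ∧ ¬α))  [Łukasiewicz: min(1, 1−a+b)] with a=0.8637, b=0.0061 → 0.1424

0.142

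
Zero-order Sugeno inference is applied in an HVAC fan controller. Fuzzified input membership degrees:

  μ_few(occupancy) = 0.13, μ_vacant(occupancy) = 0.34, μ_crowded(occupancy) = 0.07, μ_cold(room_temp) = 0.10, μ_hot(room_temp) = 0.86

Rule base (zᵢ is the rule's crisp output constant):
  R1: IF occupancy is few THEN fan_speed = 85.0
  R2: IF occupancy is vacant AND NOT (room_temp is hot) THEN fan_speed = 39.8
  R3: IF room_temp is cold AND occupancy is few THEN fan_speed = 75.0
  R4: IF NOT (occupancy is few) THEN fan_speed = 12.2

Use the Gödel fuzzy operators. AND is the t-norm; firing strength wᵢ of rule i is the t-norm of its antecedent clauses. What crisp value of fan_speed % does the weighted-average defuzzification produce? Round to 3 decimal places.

28.013

R1 (z=85.0): few=0.13 → w = 0.13
R2 (z=39.8): vacant=0.34, ¬hot=1−0.86=0.14; AND[min(a, b)] → w = 0.14
R3 (z=75.0): cold=0.10, few=0.13; AND[min(a, b)] → w = 0.10
R4 (z=12.2): ¬few=1−0.13=0.87 → w = 0.87
Weighted average = (0.13·85.0 + 0.14·39.8 + 0.10·75.0 + 0.87·12.2) / (0.13 + 0.14 + 0.10 + 0.87)
  = 34.7360 / 1.2400 = 28.013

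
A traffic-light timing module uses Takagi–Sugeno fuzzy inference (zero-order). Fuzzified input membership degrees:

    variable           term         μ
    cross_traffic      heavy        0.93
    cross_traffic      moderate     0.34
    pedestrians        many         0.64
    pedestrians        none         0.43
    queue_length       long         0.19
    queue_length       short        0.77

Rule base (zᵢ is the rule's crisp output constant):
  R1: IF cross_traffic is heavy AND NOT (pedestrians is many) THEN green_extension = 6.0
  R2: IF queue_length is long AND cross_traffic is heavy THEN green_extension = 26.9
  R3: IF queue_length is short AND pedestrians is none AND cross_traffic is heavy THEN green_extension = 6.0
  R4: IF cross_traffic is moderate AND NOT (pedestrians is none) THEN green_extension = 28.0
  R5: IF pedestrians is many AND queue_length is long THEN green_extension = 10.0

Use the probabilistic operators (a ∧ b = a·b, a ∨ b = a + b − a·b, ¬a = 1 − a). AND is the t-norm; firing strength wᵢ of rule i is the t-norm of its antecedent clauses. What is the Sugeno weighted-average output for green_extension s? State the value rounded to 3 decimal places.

R1 (z=6.0): heavy=0.93, ¬many=1−0.64=0.36; AND[a·b] → w = 0.3348
R2 (z=26.9): long=0.19, heavy=0.93; AND[a·b] → w = 0.1767
R3 (z=6.0): short=0.77, none=0.43, heavy=0.93; AND[a·b] → w = 0.3079
R4 (z=28.0): moderate=0.34, ¬none=1−0.43=0.57; AND[a·b] → w = 0.1938
R5 (z=10.0): many=0.64, long=0.19; AND[a·b] → w = 0.1216
Weighted average = (0.3348·6.0 + 0.1767·26.9 + 0.3079·6.0 + 0.1938·28.0 + 0.1216·10.0) / (0.3348 + 0.1767 + 0.3079 + 0.1938 + 0.1216)
  = 15.2520 / 1.1348 = 13.440

13.440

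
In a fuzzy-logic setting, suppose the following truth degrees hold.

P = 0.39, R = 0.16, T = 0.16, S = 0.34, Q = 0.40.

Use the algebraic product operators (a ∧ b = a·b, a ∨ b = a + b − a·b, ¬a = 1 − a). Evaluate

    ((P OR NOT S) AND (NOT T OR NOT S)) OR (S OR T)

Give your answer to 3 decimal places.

0.861

NOT S = 1 − 0.3400 = 0.6600
P OR NOT S = a + b − a·b on (0.3900, 0.6600) = 0.7926
NOT T = 1 − 0.1600 = 0.8400
NOT S = 1 − 0.3400 = 0.6600
NOT T OR NOT S = a + b − a·b on (0.8400, 0.6600) = 0.9456
(P OR NOT S) AND (NOT T OR NOT S) = a·b on (0.7926, 0.9456) = 0.7495
S OR T = a + b − a·b on (0.3400, 0.1600) = 0.4456
((P OR NOT S) AND (NOT T OR NOT S)) OR (S OR T) = a + b − a·b on (0.7495, 0.4456) = 0.8611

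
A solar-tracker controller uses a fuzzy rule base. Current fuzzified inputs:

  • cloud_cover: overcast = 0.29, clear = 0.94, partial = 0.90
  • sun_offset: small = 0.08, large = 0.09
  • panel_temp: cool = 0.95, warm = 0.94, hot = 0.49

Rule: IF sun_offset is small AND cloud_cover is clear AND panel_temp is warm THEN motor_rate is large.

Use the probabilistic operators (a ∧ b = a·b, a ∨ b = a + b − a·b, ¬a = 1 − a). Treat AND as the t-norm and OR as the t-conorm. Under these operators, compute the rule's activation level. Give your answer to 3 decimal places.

0.071

firing strength: small=0.08, clear=0.94, warm=0.94; AND[a·b] → w = 0.0707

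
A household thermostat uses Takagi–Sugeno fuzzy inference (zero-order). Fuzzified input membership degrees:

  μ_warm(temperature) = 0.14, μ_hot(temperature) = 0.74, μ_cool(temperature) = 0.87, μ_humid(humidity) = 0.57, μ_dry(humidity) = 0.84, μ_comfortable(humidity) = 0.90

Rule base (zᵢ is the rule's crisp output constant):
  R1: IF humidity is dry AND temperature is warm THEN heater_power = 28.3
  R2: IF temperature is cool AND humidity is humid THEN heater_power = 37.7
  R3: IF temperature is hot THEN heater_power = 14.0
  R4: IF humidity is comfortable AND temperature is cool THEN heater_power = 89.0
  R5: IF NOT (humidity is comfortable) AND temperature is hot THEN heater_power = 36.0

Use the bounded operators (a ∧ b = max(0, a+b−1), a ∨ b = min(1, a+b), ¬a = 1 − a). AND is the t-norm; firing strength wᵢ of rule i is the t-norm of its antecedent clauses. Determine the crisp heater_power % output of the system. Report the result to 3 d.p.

R1 (z=28.3): dry=0.84, warm=0.14; AND[max(0, a+b−1)] → w = 0.00
R2 (z=37.7): cool=0.87, humid=0.57; AND[max(0, a+b−1)] → w = 0.44
R3 (z=14.0): hot=0.74 → w = 0.74
R4 (z=89.0): comfortable=0.90, cool=0.87; AND[max(0, a+b−1)] → w = 0.77
R5 (z=36.0): ¬comfortable=1−0.90=0.10, hot=0.74; AND[max(0, a+b−1)] → w = 0.00
Weighted average = (0.00·28.3 + 0.44·37.7 + 0.74·14.0 + 0.77·89.0 + 0.00·36.0) / (0.00 + 0.44 + 0.74 + 0.77 + 0.00)
  = 95.4780 / 1.9500 = 48.963

48.963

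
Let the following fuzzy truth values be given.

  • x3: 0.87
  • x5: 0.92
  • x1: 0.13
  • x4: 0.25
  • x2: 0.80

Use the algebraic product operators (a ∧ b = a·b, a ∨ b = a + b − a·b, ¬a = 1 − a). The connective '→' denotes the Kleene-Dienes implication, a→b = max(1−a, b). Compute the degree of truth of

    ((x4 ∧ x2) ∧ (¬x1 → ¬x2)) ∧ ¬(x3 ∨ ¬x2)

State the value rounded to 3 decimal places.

0.004

x4 ∧ x2 = a·b on (0.2500, 0.8000) = 0.2000
¬x1 = 1 − 0.1300 = 0.8700
¬x2 = 1 − 0.8000 = 0.2000
¬x1 → ¬x2  [Kleene-Dienes: max(1−a, b)] with a=0.8700, b=0.2000 → 0.2000
(x4 ∧ x2) ∧ (¬x1 → ¬x2) = a·b on (0.2000, 0.2000) = 0.0400
¬x2 = 1 − 0.8000 = 0.2000
x3 ∨ ¬x2 = a + b − a·b on (0.8700, 0.2000) = 0.8960
¬(x3 ∨ ¬x2) = 1 − 0.8960 = 0.1040
((x4 ∧ x2) ∧ (¬x1 → ¬x2)) ∧ ¬(x3 ∨ ¬x2) = a·b on (0.0400, 0.1040) = 0.0042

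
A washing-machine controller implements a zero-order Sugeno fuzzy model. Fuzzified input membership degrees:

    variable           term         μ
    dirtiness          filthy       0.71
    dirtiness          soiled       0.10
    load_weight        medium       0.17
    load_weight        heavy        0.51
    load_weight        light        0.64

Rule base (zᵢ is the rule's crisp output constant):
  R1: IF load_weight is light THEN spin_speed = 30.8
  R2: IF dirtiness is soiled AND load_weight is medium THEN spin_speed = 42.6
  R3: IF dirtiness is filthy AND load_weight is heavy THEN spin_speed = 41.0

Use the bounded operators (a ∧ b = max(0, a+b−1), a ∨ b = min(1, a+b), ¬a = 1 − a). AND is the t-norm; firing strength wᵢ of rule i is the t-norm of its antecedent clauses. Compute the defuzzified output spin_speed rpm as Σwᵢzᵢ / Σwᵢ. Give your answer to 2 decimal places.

R1 (z=30.8): light=0.64 → w = 0.64
R2 (z=42.6): soiled=0.10, medium=0.17; AND[max(0, a+b−1)] → w = 0.00
R3 (z=41.0): filthy=0.71, heavy=0.51; AND[max(0, a+b−1)] → w = 0.22
Weighted average = (0.64·30.8 + 0.00·42.6 + 0.22·41.0) / (0.64 + 0.00 + 0.22)
  = 28.7320 / 0.8600 = 33.41

33.41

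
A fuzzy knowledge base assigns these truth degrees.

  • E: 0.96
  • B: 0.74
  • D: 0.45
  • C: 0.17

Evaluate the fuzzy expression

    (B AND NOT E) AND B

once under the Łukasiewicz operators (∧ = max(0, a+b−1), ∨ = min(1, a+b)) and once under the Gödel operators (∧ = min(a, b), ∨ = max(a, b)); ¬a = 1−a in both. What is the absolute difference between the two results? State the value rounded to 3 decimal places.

Under Łukasiewicz:
  NOT E = 1 − 0.96 = 0.04
  B AND NOT E = max(0, a+b−1) on (0.74, 0.04) = 0.00
  (B AND NOT E) AND B = max(0, a+b−1) on (0.00, 0.74) = 0.00
  → value = 0.0000
Under Gödel:
  NOT E = 1 − 0.96 = 0.04
  B AND NOT E = min(a, b) on (0.74, 0.04) = 0.04
  (B AND NOT E) AND B = min(a, b) on (0.04, 0.74) = 0.04
  → value = 0.0400
|0.0000 − 0.0400| = 0.040

0.040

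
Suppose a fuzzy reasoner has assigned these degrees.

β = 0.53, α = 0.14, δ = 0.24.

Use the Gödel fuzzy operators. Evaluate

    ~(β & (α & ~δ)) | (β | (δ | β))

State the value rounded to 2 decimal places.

~δ = 1 − 0.24 = 0.76
α & ~δ = min(a, b) on (0.14, 0.76) = 0.14
β & (α & ~δ) = min(a, b) on (0.53, 0.14) = 0.14
~(β & (α & ~δ)) = 1 − 0.14 = 0.86
δ | β = max(a, b) on (0.24, 0.53) = 0.53
β | (δ | β) = max(a, b) on (0.53, 0.53) = 0.53
~(β & (α & ~δ)) | (β | (δ | β)) = max(a, b) on (0.86, 0.53) = 0.86

0.86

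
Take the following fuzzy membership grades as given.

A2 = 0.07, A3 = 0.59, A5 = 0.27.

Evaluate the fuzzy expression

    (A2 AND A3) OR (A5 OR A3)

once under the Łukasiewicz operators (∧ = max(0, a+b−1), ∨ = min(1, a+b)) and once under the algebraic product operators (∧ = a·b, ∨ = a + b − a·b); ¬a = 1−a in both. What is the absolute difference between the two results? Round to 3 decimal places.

0.147

Under Łukasiewicz:
  A2 AND A3 = max(0, a+b−1) on (0.07, 0.59) = 0.00
  A5 OR A3 = min(1, a+b) on (0.27, 0.59) = 0.86
  (A2 AND A3) OR (A5 OR A3) = min(1, a+b) on (0.00, 0.86) = 0.86
  → value = 0.8600
Under algebraic product:
  A2 AND A3 = a·b on (0.0700, 0.5900) = 0.0413
  A5 OR A3 = a + b − a·b on (0.2700, 0.5900) = 0.7007
  (A2 AND A3) OR (A5 OR A3) = a + b − a·b on (0.0413, 0.7007) = 0.7131
  → value = 0.7131
|0.8600 − 0.7131| = 0.147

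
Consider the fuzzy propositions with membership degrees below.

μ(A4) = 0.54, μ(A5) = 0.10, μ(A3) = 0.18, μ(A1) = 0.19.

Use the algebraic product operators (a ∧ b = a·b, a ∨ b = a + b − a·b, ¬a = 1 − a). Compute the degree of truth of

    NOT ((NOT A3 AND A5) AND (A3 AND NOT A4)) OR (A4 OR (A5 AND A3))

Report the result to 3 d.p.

NOT A3 = 1 − 0.1800 = 0.8200
NOT A3 AND A5 = a·b on (0.8200, 0.1000) = 0.0820
NOT A4 = 1 − 0.5400 = 0.4600
A3 AND NOT A4 = a·b on (0.1800, 0.4600) = 0.0828
(NOT A3 AND A5) AND (A3 AND NOT A4) = a·b on (0.0820, 0.0828) = 0.0068
NOT ((NOT A3 AND A5) AND (A3 AND NOT A4)) = 1 − 0.0068 = 0.9932
A5 AND A3 = a·b on (0.1000, 0.1800) = 0.0180
A4 OR (A5 AND A3) = a + b − a·b on (0.5400, 0.0180) = 0.5483
NOT ((NOT A3 AND A5) AND (A3 AND NOT A4)) OR (A4 OR (A5 AND A3)) = a + b − a·b on (0.9932, 0.5483) = 0.9969

0.997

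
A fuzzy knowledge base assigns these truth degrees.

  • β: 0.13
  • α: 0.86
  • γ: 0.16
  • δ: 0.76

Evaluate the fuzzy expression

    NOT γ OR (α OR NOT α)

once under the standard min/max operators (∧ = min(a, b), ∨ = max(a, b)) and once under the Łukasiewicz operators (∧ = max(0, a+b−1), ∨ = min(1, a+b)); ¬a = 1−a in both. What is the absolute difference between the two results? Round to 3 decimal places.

Under standard min/max:
  NOT γ = 1 − 0.16 = 0.84
  NOT α = 1 − 0.86 = 0.14
  α OR NOT α = max(a, b) on (0.86, 0.14) = 0.86
  NOT γ OR (α OR NOT α) = max(a, b) on (0.84, 0.86) = 0.86
  → value = 0.8600
Under Łukasiewicz:
  NOT γ = 1 − 0.16 = 0.84
  NOT α = 1 − 0.86 = 0.14
  α OR NOT α = min(1, a+b) on (0.86, 0.14) = 1.00
  NOT γ OR (α OR NOT α) = min(1, a+b) on (0.84, 1.00) = 1.00
  → value = 1.0000
|0.8600 − 1.0000| = 0.140

0.140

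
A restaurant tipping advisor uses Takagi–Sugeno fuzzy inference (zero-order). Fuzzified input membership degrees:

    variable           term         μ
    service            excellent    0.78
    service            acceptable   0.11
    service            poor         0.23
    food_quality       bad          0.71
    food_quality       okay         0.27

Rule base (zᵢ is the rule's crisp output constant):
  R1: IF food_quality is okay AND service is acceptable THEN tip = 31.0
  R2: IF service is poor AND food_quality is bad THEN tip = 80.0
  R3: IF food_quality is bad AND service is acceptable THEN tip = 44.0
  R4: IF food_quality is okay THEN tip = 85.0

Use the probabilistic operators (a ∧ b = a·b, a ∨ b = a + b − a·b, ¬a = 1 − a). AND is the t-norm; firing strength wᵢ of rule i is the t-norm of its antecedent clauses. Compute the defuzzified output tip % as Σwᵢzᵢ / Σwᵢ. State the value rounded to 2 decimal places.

74.61

R1 (z=31.0): okay=0.27, acceptable=0.11; AND[a·b] → w = 0.0297
R2 (z=80.0): poor=0.23, bad=0.71; AND[a·b] → w = 0.1633
R3 (z=44.0): bad=0.71, acceptable=0.11; AND[a·b] → w = 0.0781
R4 (z=85.0): okay=0.27 → w = 0.2700
Weighted average = (0.0297·31.0 + 0.1633·80.0 + 0.0781·44.0 + 0.2700·85.0) / (0.0297 + 0.1633 + 0.0781 + 0.2700)
  = 40.3711 / 0.5411 = 74.61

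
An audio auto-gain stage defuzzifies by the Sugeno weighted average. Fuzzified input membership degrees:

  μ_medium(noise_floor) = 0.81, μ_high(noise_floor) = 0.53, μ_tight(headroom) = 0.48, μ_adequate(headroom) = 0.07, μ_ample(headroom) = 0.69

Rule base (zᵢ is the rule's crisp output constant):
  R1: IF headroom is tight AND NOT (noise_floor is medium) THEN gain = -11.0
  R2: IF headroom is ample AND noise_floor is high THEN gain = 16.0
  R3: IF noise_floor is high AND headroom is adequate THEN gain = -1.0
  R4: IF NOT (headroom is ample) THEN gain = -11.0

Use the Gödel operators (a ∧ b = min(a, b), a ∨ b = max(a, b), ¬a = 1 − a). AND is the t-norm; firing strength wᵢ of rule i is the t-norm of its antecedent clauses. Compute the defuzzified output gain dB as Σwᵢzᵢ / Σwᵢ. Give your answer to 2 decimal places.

2.65

R1 (z=-11.0): tight=0.48, ¬medium=1−0.81=0.19; AND[min(a, b)] → w = 0.19
R2 (z=16.0): ample=0.69, high=0.53; AND[min(a, b)] → w = 0.53
R3 (z=-1.0): high=0.53, adequate=0.07; AND[min(a, b)] → w = 0.07
R4 (z=-11.0): ¬ample=1−0.69=0.31 → w = 0.31
Weighted average = (0.19·-11.0 + 0.53·16.0 + 0.07·-1.0 + 0.31·-11.0) / (0.19 + 0.53 + 0.07 + 0.31)
  = 2.9100 / 1.1000 = 2.65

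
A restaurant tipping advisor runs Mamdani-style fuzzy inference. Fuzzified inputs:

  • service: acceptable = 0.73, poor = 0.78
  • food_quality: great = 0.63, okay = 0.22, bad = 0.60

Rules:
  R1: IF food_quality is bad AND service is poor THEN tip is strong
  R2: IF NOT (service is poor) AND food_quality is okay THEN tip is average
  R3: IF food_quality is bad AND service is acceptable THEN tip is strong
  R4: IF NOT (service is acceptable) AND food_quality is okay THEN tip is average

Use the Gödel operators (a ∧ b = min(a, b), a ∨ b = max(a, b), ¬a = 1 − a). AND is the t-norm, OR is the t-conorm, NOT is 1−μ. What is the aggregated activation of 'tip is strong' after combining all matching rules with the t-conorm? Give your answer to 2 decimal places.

R1: bad=0.60, poor=0.78; AND[min(a, b)] → w = 0.60
R2: ¬poor=1−0.78=0.22, okay=0.22; AND[min(a, b)] → w = 0.22
R3: bad=0.60, acceptable=0.73; AND[min(a, b)] → w = 0.60
R4: ¬acceptable=1−0.73=0.27, okay=0.22; AND[min(a, b)] → w = 0.22
Rules with consequent 'strong': {R1, R3} → strengths 0.60, 0.60
Aggregate via t-conorm [max(a, b)]: 0.60

0.60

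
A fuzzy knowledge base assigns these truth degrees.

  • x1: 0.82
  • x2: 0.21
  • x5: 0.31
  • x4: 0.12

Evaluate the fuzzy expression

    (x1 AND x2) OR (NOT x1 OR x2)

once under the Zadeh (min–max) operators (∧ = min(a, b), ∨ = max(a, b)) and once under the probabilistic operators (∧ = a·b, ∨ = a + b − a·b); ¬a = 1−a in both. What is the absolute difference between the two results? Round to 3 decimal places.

Under Zadeh (min–max):
  x1 AND x2 = min(a, b) on (0.82, 0.21) = 0.21
  NOT x1 = 1 − 0.82 = 0.18
  NOT x1 OR x2 = max(a, b) on (0.18, 0.21) = 0.21
  (x1 AND x2) OR (NOT x1 OR x2) = max(a, b) on (0.21, 0.21) = 0.21
  → value = 0.2100
Under probabilistic:
  x1 AND x2 = a·b on (0.8200, 0.2100) = 0.1722
  NOT x1 = 1 − 0.8200 = 0.1800
  NOT x1 OR x2 = a + b − a·b on (0.1800, 0.2100) = 0.3522
  (x1 AND x2) OR (NOT x1 OR x2) = a + b − a·b on (0.1722, 0.3522) = 0.4638
  → value = 0.4638
|0.2100 − 0.4638| = 0.254

0.254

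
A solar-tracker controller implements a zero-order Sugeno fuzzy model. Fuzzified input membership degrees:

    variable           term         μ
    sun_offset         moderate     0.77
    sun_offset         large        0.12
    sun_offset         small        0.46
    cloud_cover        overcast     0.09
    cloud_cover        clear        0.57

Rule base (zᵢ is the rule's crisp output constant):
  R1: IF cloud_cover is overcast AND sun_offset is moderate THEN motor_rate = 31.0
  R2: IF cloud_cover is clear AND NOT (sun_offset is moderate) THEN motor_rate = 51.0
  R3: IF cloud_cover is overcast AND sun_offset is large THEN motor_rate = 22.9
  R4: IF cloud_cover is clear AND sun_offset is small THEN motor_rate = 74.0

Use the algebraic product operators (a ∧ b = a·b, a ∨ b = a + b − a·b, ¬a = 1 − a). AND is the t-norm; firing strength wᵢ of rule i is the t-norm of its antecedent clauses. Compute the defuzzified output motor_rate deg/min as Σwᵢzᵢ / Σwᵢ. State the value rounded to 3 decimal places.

60.170

R1 (z=31.0): overcast=0.09, moderate=0.77; AND[a·b] → w = 0.0693
R2 (z=51.0): clear=0.57, ¬moderate=1−0.77=0.23; AND[a·b] → w = 0.1311
R3 (z=22.9): overcast=0.09, large=0.12; AND[a·b] → w = 0.0108
R4 (z=74.0): clear=0.57, small=0.46; AND[a·b] → w = 0.2622
Weighted average = (0.0693·31.0 + 0.1311·51.0 + 0.0108·22.9 + 0.2622·74.0) / (0.0693 + 0.1311 + 0.0108 + 0.2622)
  = 28.4845 / 0.4734 = 60.170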